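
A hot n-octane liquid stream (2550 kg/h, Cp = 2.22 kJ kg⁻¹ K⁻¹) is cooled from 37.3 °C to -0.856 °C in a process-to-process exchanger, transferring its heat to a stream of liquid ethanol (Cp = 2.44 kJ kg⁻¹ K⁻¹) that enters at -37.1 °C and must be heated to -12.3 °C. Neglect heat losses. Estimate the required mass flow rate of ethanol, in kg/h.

Heat released by hot stream: Q = 2550 × 2.22 × (37.3 − -0.856) = 216000 kJ/h
Energy balance on cold side (adiabatic exchanger): Q = ṁ_c·Cp_c·(T_c,out − T_c,in)
ṁ_c = 216000 / [2.44 × (-12.3 − -37.1)] = 3569.6 kg/h

ṁ_c = 3570 kg/h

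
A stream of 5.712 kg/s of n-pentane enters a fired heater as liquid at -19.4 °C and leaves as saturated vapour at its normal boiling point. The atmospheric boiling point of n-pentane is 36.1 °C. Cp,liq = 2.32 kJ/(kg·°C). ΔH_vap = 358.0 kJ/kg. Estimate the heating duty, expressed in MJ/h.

liquid -19.4→36.1 °C: 128.76 kJ/kg
vaporisation at 36.1 °C: 358 kJ/kg
Δh = 128.76 + 358 = 486.76 kJ/kg
Q = ṁ·Δh = 5.712 kg/s × 486.76 kJ/kg = 2780.4 kJ/s
|Q| = 2780.4 kW = 10009 MJ/h

Q = 10000 MJ/h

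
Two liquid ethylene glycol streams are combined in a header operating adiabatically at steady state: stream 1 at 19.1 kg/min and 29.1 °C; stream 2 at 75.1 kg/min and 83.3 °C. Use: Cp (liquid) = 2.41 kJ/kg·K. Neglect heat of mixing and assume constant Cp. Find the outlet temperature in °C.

T_out = 72.3 °C

Energy balance with Q = 0: Σ ṁᵢCp,ᵢ(T_out − Tᵢ) = 0
T_out = Σ ṁᵢCp,ᵢTᵢ / Σ ṁᵢCp,ᵢ
      = 16416 / 227.02 = 72.31 °C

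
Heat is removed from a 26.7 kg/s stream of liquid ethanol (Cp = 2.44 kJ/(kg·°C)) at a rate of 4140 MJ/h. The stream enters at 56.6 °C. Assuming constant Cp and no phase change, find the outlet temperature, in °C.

T_out = 38.9 °C

Q = 4140 MJ/h = 1150 kJ/s
ΔT = Q/(ṁ·Cp) = 1150/(26.7×2.44) = 17.652 K
T_out = 56.6 − 17.652 = 38.948 °C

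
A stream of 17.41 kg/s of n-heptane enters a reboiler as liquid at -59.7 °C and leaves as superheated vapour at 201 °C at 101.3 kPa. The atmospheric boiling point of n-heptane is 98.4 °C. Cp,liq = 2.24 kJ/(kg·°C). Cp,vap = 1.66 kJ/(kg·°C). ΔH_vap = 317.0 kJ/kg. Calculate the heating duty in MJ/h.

Q = 52700 MJ/h

liquid -59.7→98.4 °C: 354.14 kJ/kg
vaporisation at 98.4 °C: 317 kJ/kg
vapour 98.4→201 °C: 170.32 kJ/kg
Δh = 354.14 + 317 + 170.32 = 841.46 kJ/kg
Q = ṁ·Δh = 17.41 kg/s × 841.46 kJ/kg = 14650 kJ/s
|Q| = 14650 kW = 52739 MJ/h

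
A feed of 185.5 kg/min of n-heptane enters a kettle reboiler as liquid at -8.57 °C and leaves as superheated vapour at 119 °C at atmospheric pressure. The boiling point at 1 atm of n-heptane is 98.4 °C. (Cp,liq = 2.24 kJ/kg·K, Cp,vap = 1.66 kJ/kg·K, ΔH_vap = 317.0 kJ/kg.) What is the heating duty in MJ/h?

liquid -8.57→98.4 °C: 239.61 kJ/kg
vaporisation at 98.4 °C: 317 kJ/kg
vapour 98.4→119 °C: 34.196 kJ/kg
Δh = 239.61 + 317 + 34.196 = 590.81 kJ/kg
Q = ṁ·Δh = 185.5 kg/min × 590.81 kJ/kg = 109600 kJ/min
|Q| = 1826.6 kW = 6575.7 MJ/h

Q = 6580 MJ/h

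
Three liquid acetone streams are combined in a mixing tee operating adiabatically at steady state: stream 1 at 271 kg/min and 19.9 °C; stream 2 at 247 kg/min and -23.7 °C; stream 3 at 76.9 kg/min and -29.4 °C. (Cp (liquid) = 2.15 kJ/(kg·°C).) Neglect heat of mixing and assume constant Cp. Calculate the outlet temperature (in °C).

T_out = -4.58 °C

Energy balance with Q = 0: Σ ṁᵢCp,ᵢ(T_out − Tᵢ) = 0
Σ ṁᵢCp,ᵢTᵢ = 271×2.15×19.9 + 247×2.15×-23.7 + 76.9×2.15×-29.4 = -5852
Σ ṁᵢCp,ᵢ = 271×2.15 + 247×2.15 + 76.9×2.15 = 1279
T_out = -5852 / 1279 = -4.5753 °C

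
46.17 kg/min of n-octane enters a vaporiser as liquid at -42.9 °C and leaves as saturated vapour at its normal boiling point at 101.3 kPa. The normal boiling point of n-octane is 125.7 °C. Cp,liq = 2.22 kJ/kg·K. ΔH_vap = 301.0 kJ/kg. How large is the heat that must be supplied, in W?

Q = 520000 W

liquid -42.9→125.7 °C: 374.29 kJ/kg
vaporisation at 125.7 °C: 301 kJ/kg
Δh = 374.29 + 301 = 675.29 kJ/kg
Q = ṁ·Δh = 46.17 kg/min × 675.29 kJ/kg = 31178 kJ/min
|Q| = 519.64 kW = 519640 W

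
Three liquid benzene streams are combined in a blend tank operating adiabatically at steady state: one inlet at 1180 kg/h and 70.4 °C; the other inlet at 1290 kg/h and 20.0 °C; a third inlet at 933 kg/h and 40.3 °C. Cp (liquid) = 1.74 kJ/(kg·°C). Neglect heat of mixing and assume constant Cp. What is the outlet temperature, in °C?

T_out = 43.0 °C

Adiabatic, steady state ⇒ Σ ṁᵢCp,ᵢ(T_out − Tᵢ) = 0
Σ ṁᵢCp,ᵢTᵢ = 1180×1.74×70.4 + 1290×1.74×20.0 + 933×1.74×40.3 = 254860
Σ ṁᵢCp,ᵢ = 1180×1.74 + 1290×1.74 + 933×1.74 = 5921.2
T_out = 254860 / 5921.2 = 43.042 °C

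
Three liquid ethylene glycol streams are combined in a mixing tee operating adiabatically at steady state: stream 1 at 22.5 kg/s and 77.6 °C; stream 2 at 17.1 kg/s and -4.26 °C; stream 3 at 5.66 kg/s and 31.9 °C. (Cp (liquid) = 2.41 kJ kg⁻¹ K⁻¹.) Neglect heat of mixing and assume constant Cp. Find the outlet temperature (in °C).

Adiabatic, steady state ⇒ Σ ṁᵢCp,ᵢ(T_out − Tᵢ) = 0
Σ ṁᵢCp,ᵢTᵢ = 22.5×2.41×77.6 + 17.1×2.41×-4.26 + 5.66×2.41×31.9 = 4467.4
Σ ṁᵢCp,ᵢ = 22.5×2.41 + 17.1×2.41 + 5.66×2.41 = 109.08
T_out = 4467.4 / 109.08 = 40.957 °C

T_out = 41.0 °C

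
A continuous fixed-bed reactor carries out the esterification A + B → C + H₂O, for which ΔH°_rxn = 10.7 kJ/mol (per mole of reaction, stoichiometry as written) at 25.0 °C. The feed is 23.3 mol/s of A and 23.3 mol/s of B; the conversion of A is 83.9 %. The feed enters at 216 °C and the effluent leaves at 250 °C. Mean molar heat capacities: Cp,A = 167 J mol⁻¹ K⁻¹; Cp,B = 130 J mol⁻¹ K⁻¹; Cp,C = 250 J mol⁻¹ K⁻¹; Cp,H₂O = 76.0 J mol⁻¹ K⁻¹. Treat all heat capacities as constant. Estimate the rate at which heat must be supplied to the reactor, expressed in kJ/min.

Extent of reaction ξ = 0.839 × 23.3 = 19.549 mol/s
Reaction term: ξ·ΔH°_rxn = 19.549 × 10.7 = 209.17 kJ/s
Sensible, feed 216→25 °C: -1321.7 kJ/s
Outlet flows (mol/s): A 3.7513, B 3.7513, C 19.549, H₂O 19.549
Sensible, products 25→250 °C: 1684.6 kJ/s
Q = ΔH = 572.01 kJ/s = 572.01 kW
Heat supplied = 34321 kJ/min

Q_in = 34300 kJ/min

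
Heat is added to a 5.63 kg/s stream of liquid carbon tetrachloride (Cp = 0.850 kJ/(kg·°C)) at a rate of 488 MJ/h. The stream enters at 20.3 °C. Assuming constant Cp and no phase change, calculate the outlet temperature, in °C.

T_out = 48.6 °C

Q = 488 MJ/h = 135.56 kJ/s
ΔT = Q/(ṁ·Cp) = 135.56/(5.63×0.850) = 28.326 K
T_out = 20.3 + 28.326 = 48.626 °C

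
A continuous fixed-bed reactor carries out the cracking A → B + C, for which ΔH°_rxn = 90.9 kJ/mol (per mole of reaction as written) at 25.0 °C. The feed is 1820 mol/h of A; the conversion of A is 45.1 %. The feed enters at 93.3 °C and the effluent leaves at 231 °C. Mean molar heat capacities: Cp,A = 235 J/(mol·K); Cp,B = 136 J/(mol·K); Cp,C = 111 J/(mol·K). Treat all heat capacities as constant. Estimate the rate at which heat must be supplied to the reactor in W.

Extent of reaction ξ = 0.451 × 1820 = 820.82 mol/h
Reaction term: ξ·ΔH°_rxn = 820.82 × 90.9 = 74613 kJ/h
Sensible, feed 93.3→25 °C: -29212 kJ/h
Outlet flows (mol/h): A 999.18, B 820.82, C 820.82
Sensible, products 25→231 °C: 90135 kJ/h
Q = ΔH = 135540 kJ/h = 37.649 kW
Heat supplied = 37649 W

Q_in = 37600 W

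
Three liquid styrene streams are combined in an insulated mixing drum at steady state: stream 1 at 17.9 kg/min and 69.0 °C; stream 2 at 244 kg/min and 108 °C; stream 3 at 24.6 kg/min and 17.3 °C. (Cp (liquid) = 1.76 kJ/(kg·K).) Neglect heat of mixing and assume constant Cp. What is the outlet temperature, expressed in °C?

No heat crosses the boundary, so H_out = H_in.
T_out = Σ ṁᵢCp,ᵢTᵢ / Σ ṁᵢCp,ᵢ
      = 49302 / 504.24 = 97.775 °C

T_out = 97.8 °C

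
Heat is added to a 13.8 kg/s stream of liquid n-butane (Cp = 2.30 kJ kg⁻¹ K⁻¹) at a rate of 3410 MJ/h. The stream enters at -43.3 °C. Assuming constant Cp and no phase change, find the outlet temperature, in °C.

T_out = -13.5 °C

Q = 3410 MJ/h = 947.22 kJ/s
ΔT = Q/(ṁ·Cp) = 947.22/(13.8×2.30) = 29.843 K
T_out = -43.3 + 29.843 = -13.457 °C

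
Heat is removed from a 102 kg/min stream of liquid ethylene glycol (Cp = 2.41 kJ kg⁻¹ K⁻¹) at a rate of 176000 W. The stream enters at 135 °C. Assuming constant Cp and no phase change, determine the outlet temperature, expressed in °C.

Q = 176000 W = 10560 kJ/min
ΔT = Q/(ṁ·Cp) = 10560/(102×2.41) = 42.958 K
T_out = 135 − 42.958 = 92.042 °C

T_out = 92.0 °C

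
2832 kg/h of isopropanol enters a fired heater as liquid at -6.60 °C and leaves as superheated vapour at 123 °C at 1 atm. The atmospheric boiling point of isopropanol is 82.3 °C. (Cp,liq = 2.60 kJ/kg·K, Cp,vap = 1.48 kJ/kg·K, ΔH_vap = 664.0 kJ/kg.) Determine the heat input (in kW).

Q = 752 kW

liquid -6.60→82.3 °C: 231.14 kJ/kg
vaporisation at 82.3 °C: 664 kJ/kg
vapour 82.3→123 °C: 60.236 kJ/kg
Δh = 231.14 + 664 + 60.236 = 955.38 kJ/kg
Q = ṁ·Δh = 2832 kg/h × 955.38 kJ/kg = 2.7056e+06 kJ/h
|Q| = 751.56 kW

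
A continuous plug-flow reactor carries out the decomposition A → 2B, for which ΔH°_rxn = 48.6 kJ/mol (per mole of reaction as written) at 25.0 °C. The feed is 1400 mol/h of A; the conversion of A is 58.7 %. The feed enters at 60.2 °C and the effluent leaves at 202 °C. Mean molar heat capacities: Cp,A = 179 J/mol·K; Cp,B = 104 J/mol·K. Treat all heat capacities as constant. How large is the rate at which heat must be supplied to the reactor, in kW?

Extent of reaction ξ = 0.587 × 1400 = 821.8 mol/h
Reaction term: ξ·ΔH°_rxn = 821.8 × 48.6 = 39939 kJ/h
Sensible, feed 60.2→25 °C: -8821.1 kJ/h
Outlet flows (mol/h): A 578.2, B 1643.6
Sensible, products 25→202 °C: 48574 kJ/h
Q = ΔH = 79693 kJ/h = 22.137 kW
Heat supplied = 22.137 kW

Q_in = 22.1 kW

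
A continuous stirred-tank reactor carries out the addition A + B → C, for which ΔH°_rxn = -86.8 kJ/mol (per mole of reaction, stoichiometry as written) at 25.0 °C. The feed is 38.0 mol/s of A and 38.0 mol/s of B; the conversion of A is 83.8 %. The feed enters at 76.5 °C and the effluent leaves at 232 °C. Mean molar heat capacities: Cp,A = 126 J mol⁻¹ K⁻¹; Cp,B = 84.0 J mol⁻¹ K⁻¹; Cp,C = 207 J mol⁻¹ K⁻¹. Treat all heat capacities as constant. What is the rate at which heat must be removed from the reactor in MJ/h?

Extent of reaction ξ = 0.838 × 38.0 = 31.844 mol/s
Reaction term: ξ·ΔH°_rxn = 31.844 × -86.8 = -2764.1 kJ/s
Sensible, feed 76.5→25 °C: -410.97 kJ/s
Outlet flows (mol/s): A 6.156, B 6.156, C 31.844
Sensible, products 25→232 °C: 1632.1 kJ/s
Q = ΔH = -1542.9 kJ/s = -1542.9 kW
Heat removed = 5554.6 MJ/h

Q_out = 5550 MJ/h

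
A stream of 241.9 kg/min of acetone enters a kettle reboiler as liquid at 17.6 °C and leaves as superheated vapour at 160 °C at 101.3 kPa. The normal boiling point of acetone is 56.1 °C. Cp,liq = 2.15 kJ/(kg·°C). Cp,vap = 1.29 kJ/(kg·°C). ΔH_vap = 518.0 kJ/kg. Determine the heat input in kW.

Q = 2960 kW

liquid 17.6→56.1 °C: 82.775 kJ/kg
vaporisation at 56.1 °C: 518 kJ/kg
vapour 56.1→160 °C: 134.03 kJ/kg
Δh = 82.775 + 518 + 134.03 = 734.81 kJ/kg
Q = ṁ·Δh = 241.9 kg/min × 734.81 kJ/kg = 177750 kJ/min
|Q| = 2962.5 kW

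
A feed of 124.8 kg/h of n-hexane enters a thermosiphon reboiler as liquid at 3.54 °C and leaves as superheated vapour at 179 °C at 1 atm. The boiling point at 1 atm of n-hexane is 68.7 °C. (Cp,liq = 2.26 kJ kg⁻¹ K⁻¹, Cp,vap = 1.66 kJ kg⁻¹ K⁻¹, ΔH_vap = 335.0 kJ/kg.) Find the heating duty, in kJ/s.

Q = 23.1 kJ/s

liquid 3.54→68.7 °C: 147.26 kJ/kg
vaporisation at 68.7 °C: 335 kJ/kg
vapour 68.7→179 °C: 183.1 kJ/kg
Δh = 147.26 + 335 + 183.1 = 665.36 kJ/kg
Q = ṁ·Δh = 124.8 kg/h × 665.36 kJ/kg = 83037 kJ/h
|Q| = 23.066 kW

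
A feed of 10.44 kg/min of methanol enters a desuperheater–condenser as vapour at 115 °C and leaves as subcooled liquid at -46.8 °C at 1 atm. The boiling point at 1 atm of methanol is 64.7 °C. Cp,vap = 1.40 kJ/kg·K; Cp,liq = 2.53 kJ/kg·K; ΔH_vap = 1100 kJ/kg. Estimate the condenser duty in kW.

vapour 115→64.7 °C: -70.42 kJ/kg
condensation at 64.7 °C: -1100 kJ/kg
liquid 64.7→-46.8 °C: -282.09 kJ/kg
Δh = -70.42 + -1100 + -282.09 = -1452.5 kJ/kg
Q = ṁ·Δh = 10.44 kg/min × -1452.5 kJ/kg = -15164 kJ/min
|Q| = 252.74 kW

Q_c = 253 kW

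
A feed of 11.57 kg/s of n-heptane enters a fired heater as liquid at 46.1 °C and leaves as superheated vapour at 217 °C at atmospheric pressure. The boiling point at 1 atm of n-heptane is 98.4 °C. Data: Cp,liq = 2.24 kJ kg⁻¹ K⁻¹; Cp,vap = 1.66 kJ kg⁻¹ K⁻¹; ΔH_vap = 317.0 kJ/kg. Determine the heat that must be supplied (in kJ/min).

Q = 438000 kJ/min

liquid 46.1→98.4 °C: 117.15 kJ/kg
vaporisation at 98.4 °C: 317 kJ/kg
vapour 98.4→217 °C: 196.88 kJ/kg
Δh = 117.15 + 317 + 196.88 = 631.03 kJ/kg
Q = ṁ·Δh = 11.57 kg/s × 631.03 kJ/kg = 7301 kJ/s
|Q| = 7301 kW = 438060 kJ/min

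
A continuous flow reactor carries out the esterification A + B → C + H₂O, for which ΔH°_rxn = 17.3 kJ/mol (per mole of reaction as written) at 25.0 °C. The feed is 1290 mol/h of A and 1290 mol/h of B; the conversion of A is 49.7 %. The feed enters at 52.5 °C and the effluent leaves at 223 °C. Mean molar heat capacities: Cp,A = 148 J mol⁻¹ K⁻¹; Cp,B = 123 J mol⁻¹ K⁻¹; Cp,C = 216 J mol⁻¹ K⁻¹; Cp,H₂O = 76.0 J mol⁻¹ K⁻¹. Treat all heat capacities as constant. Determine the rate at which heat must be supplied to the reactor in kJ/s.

Extent of reaction ξ = 0.497 × 1290 = 641.13 mol/h
Reaction term: ξ·ΔH°_rxn = 641.13 × 17.3 = 11092 kJ/h
Sensible, feed 52.5→25 °C: -9613.7 kJ/h
Outlet flows (mol/h): A 648.87, B 648.87, C 641.13, H₂O 641.13
Sensible, products 25→223 °C: 71885 kJ/h
Q = ΔH = 73362 kJ/h = 20.378 kW
Heat supplied = 20.378 kJ/s

Q_in = 20.4 kJ/s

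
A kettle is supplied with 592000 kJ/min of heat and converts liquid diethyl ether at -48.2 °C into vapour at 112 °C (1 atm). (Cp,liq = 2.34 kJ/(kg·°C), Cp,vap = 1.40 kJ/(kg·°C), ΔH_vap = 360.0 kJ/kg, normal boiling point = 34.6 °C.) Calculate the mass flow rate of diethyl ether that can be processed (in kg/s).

ṁ = 14.9 kg/s

Δh = 2.34×(34.6−-48.2) + 360.0 + 1.40×(112−34.6) = 662.11 kJ/kg
Q = 592000 kJ/min = 9866.7 kJ/s = 9866.7 kJ/s
ṁ = Q/Δh = 9866.7 / 662.11 = 14.902 kg/s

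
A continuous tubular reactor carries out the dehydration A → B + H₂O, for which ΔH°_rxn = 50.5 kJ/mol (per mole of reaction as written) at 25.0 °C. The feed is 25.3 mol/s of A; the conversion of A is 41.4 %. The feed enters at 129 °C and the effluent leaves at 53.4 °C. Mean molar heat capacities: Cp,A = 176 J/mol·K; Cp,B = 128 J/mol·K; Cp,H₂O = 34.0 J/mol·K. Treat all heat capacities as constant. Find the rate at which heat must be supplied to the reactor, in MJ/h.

Extent of reaction ξ = 0.414 × 25.3 = 10.474 mol/s
Reaction term: ξ·ΔH°_rxn = 10.474 × 50.5 = 528.95 kJ/s
Sensible, feed 129→25 °C: -463.09 kJ/s
Outlet flows (mol/s): A 14.826, B 10.474, H₂O 10.474
Sensible, products 25→53.4 °C: 122.29 kJ/s
Q = ΔH = 188.15 kJ/s = 188.15 kW
Heat supplied = 677.34 MJ/h

Q_in = 677 MJ/h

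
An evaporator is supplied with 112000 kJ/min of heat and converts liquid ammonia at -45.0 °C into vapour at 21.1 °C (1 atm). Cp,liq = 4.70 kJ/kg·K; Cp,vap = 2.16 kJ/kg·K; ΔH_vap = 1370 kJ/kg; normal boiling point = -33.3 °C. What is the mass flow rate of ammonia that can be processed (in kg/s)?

ṁ = 1.21 kg/s

Δh = 4.70×(-33.3−-45.0) + 1370 + 2.16×(21.1−-33.3) = 1542.5 kJ/kg
Q = 112000 kJ/min = 1866.7 kJ/s = 1866.7 kJ/s
ṁ = Q/Δh = 1866.7 / 1542.5 = 1.2102 kg/s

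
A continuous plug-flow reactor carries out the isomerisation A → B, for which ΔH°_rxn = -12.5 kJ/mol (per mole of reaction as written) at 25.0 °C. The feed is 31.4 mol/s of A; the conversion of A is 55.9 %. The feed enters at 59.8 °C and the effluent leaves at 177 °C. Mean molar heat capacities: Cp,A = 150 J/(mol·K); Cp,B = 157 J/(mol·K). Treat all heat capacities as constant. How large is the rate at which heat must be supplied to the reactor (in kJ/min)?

Q_in = 21100 kJ/min

Extent of reaction ξ = 0.559 × 31.4 = 17.553 mol/s
Reaction term: ξ·ΔH°_rxn = 17.553 × -12.5 = -219.41 kJ/s
Sensible, feed 59.8→25 °C: -163.91 kJ/s
Outlet flows (mol/s): A 13.847, B 17.553
Sensible, products 25→177 °C: 734.6 kJ/s
Q = ΔH = 351.28 kJ/s = 351.28 kW
Heat supplied = 21077 kJ/min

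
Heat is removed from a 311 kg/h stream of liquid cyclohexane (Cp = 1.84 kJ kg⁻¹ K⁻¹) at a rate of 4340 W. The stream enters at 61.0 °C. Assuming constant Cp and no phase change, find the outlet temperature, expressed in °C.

Q = 4340 W = 15624 kJ/h
ΔT = Q/(ṁ·Cp) = 15624/(311×1.84) = 27.303 K
T_out = 61.0 − 27.303 = 33.697 °C

T_out = 33.7 °C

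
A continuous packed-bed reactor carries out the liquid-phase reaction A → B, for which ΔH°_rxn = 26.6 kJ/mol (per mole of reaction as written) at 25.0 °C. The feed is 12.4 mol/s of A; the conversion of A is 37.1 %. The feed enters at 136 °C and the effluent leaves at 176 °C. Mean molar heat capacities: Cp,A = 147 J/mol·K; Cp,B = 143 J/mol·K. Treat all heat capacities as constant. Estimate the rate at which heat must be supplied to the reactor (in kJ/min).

Q_in = 11600 kJ/min

Extent of reaction ξ = 0.371 × 12.4 = 4.6004 mol/s
Reaction term: ξ·ΔH°_rxn = 4.6004 × 26.6 = 122.37 kJ/s
Sensible, feed 136→25 °C: -202.33 kJ/s
Outlet flows (mol/s): A 7.7996, B 4.6004
Sensible, products 25→176 °C: 272.46 kJ/s
Q = ΔH = 192.5 kJ/s = 192.5 kW
Heat supplied = 11550 kJ/min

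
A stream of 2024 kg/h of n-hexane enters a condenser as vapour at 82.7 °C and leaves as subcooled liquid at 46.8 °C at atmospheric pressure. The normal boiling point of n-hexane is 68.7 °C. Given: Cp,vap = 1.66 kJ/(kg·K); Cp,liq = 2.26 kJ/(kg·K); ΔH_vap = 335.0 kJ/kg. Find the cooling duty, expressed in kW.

vapour 82.7→68.7 °C: -23.24 kJ/kg
condensation at 68.7 °C: -335 kJ/kg
liquid 68.7→46.8 °C: -49.494 kJ/kg
Δh = -23.24 + -335 + -49.494 = -407.73 kJ/kg
Q = ṁ·Δh = 2024 kg/h × -407.73 kJ/kg = -825250 kJ/h
|Q| = 229.24 kW

Q_c = 229 kW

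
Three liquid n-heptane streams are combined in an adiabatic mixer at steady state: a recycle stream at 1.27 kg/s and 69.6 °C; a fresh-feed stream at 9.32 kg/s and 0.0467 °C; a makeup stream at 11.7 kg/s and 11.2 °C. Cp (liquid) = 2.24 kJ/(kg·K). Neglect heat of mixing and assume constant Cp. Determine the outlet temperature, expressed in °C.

T_out = 9.86 °C

Adiabatic, steady state ⇒ Σ ṁᵢCp,ᵢ(T_out − Tᵢ) = 0
Σ ṁᵢCp,ᵢTᵢ = 1.27×2.24×69.6 + 9.32×2.24×0.0467 + 11.7×2.24×11.2 = 492.5
Σ ṁᵢCp,ᵢ = 1.27×2.24 + 9.32×2.24 + 11.7×2.24 = 49.93
T_out = 492.5 / 49.93 = 9.8639 °C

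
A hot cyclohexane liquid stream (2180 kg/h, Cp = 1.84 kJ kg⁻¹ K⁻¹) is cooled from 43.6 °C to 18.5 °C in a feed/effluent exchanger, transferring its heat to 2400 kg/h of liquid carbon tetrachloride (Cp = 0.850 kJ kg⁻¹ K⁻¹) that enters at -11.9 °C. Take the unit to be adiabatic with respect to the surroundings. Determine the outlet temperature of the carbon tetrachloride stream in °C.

T_c,out = 37.5 °C

Heat released by hot stream: Q = 2180 × 1.84 × (43.6 − 18.5) = 100680 kJ/h
Energy balance on cold side (adiabatic exchanger): Q = ṁ_c·Cp_c·(T_c,out − T_c,in)
T_c,out = -11.9 + 100680/(2400 × 0.850) = 37.453 °C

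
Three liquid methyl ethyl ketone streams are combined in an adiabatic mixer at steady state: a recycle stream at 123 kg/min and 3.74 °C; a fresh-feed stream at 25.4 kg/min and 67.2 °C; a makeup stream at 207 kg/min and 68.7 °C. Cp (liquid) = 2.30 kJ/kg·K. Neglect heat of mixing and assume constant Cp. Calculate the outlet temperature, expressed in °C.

Adiabatic, steady state ⇒ Σ ṁᵢCp,ᵢ(T_out − Tᵢ) = 0
T_out = Σ ṁᵢCp,ᵢTᵢ / Σ ṁᵢCp,ᵢ
      = 37692 / 817.42 = 46.111 °C

T_out = 46.1 °C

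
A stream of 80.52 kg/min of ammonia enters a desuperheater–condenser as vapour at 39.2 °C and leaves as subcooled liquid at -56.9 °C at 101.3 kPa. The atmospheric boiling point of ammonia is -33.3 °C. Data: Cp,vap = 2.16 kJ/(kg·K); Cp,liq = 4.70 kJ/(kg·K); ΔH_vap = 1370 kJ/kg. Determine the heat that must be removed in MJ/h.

Q_c = 7910 MJ/h

vapour 39.2→-33.3 °C: -156.6 kJ/kg
condensation at -33.3 °C: -1370 kJ/kg
liquid -33.3→-56.9 °C: -110.92 kJ/kg
Δh = -156.6 + -1370 + -110.92 = -1637.5 kJ/kg
Q = ṁ·Δh = 80.52 kg/min × -1637.5 kJ/kg = -131850 kJ/min
|Q| = 2197.6 kW = 7911.2 MJ/h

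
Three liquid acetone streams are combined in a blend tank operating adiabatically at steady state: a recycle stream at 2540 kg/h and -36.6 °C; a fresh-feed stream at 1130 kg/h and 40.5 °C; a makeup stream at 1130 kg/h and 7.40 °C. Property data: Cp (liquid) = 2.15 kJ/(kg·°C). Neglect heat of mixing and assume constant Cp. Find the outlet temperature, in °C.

Energy balance with Q = 0: Σ ṁᵢCp,ᵢ(T_out − Tᵢ) = 0
T_out = Σ ṁᵢCp,ᵢTᵢ / Σ ṁᵢCp,ᵢ
      = -83500 / 10320 = -8.091 °C

T_out = -8.09 °C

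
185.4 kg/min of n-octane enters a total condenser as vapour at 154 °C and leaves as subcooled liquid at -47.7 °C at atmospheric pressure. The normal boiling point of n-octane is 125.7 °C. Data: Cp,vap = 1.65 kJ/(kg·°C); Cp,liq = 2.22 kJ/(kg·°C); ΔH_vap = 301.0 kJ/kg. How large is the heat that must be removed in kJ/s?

Q_c = 2260 kJ/s

vapour 154→125.7 °C: -46.695 kJ/kg
condensation at 125.7 °C: -301 kJ/kg
liquid 125.7→-47.7 °C: -384.95 kJ/kg
Δh = -46.695 + -301 + -384.95 = -732.64 kJ/kg
Q = ṁ·Δh = 185.4 kg/min × -732.64 kJ/kg = -135830 kJ/min
|Q| = 2263.9 kW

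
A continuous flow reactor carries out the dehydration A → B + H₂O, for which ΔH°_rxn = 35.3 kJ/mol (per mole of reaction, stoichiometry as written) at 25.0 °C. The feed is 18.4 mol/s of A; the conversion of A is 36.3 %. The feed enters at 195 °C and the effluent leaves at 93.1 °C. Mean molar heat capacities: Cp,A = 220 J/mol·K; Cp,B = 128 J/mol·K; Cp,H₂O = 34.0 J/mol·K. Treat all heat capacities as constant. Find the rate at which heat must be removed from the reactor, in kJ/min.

Extent of reaction ξ = 0.363 × 18.4 = 6.6792 mol/s
Reaction term: ξ·ΔH°_rxn = 6.6792 × 35.3 = 235.78 kJ/s
Sensible, feed 195→25 °C: -688.16 kJ/s
Outlet flows (mol/s): A 11.721, B 6.6792, H₂O 6.6792
Sensible, products 25→93.1 °C: 249.29 kJ/s
Q = ΔH = -203.1 kJ/s = -203.1 kW
Heat removed = 12186 kJ/min

Q_out = 12200 kJ/min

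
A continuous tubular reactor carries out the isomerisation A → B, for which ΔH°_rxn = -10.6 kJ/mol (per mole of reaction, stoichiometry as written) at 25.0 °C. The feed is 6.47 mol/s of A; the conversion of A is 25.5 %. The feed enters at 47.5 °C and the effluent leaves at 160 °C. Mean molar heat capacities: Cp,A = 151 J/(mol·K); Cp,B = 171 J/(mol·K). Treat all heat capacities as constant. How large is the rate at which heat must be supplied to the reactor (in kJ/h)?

Extent of reaction ξ = 0.255 × 6.47 = 1.6499 mol/s
Reaction term: ξ·ΔH°_rxn = 1.6499 × -10.6 = -17.488 kJ/s
Sensible, feed 47.5→25 °C: -21.982 kJ/s
Outlet flows (mol/s): A 4.8201, B 1.6499
Sensible, products 25→160 °C: 136.35 kJ/s
Q = ΔH = 96.875 kJ/s = 96.875 kW
Heat supplied = 348750 kJ/h

Q_in = 349000 kJ/h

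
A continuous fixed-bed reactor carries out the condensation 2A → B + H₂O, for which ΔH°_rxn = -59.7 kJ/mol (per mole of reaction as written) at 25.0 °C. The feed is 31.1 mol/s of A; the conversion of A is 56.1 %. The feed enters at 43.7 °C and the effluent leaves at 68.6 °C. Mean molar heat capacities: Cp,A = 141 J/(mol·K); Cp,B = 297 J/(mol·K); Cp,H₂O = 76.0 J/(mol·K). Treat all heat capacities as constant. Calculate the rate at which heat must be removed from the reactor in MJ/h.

Extent of reaction ξ = 0.561 × 31.1 / 2 = 8.7236 mol/s
Reaction term: ξ·ΔH°_rxn = 8.7236 × -59.7 = -520.8 kJ/s
Sensible, feed 43.7→25 °C: -82.001 kJ/s
Outlet flows (mol/s): A 13.653, B 8.7236, H₂O 8.7236
Sensible, products 25→68.6 °C: 225.8 kJ/s
Q = ΔH = -377 kJ/s = -377 kW
Heat removed = 1357.2 MJ/h

Q_out = 1360 MJ/h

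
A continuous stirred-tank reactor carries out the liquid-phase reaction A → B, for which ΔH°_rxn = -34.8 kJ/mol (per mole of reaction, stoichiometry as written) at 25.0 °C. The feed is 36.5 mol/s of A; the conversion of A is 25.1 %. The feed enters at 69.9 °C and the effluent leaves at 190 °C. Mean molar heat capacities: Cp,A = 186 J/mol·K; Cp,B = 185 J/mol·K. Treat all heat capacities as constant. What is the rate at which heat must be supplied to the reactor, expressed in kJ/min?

Extent of reaction ξ = 0.251 × 36.5 = 9.1615 mol/s
Reaction term: ξ·ΔH°_rxn = 9.1615 × -34.8 = -318.82 kJ/s
Sensible, feed 69.9→25 °C: -304.83 kJ/s
Outlet flows (mol/s): A 27.338, B 9.1615
Sensible, products 25→190 °C: 1118.7 kJ/s
Q = ΔH = 495.03 kJ/s = 495.03 kW
Heat supplied = 29702 kJ/min

Q_in = 29700 kJ/min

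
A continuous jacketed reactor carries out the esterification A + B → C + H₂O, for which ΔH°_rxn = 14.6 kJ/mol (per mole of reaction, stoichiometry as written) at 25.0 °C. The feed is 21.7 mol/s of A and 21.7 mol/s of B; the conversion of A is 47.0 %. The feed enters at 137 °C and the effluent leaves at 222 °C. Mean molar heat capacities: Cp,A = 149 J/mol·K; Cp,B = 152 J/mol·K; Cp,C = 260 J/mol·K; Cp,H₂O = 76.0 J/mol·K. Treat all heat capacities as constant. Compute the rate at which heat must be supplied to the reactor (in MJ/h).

Extent of reaction ξ = 0.470 × 21.7 = 10.199 mol/s
Reaction term: ξ·ΔH°_rxn = 10.199 × 14.6 = 148.91 kJ/s
Sensible, feed 137→25 °C: -731.55 kJ/s
Outlet flows (mol/s): A 11.501, B 11.501, C 10.199, H₂O 10.199
Sensible, products 25→222 °C: 1357.1 kJ/s
Q = ΔH = 774.42 kJ/s = 774.42 kW
Heat supplied = 2787.9 MJ/h

Q_in = 2790 MJ/h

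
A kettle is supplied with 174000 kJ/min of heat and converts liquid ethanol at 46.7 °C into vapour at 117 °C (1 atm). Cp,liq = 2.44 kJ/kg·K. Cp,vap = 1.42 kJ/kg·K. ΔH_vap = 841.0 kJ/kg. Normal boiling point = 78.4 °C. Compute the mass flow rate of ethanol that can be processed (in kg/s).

ṁ = 2.98 kg/s

Δh = 2.44×(78.4−46.7) + 841.0 + 1.42×(117−78.4) = 973.16 kJ/kg
Q = 174000 kJ/min = 2900 kJ/s = 2900 kJ/s
ṁ = Q/Δh = 2900 / 973.16 = 2.98 kg/s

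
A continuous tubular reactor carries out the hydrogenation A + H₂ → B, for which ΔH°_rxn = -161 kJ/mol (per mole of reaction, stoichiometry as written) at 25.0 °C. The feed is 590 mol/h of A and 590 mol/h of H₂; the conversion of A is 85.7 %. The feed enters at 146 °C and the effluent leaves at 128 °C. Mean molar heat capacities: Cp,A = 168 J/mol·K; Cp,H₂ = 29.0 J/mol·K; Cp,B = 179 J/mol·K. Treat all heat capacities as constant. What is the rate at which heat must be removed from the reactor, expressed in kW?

Extent of reaction ξ = 0.857 × 590 = 505.63 mol/h
Reaction term: ξ·ΔH°_rxn = 505.63 × -161 = -81406 kJ/h
Sensible, feed 146→25 °C: -14064 kJ/h
Outlet flows (mol/h): A 84.37, H₂ 84.37, B 505.63
Sensible, products 25→128 °C: 11034 kJ/h
Q = ΔH = -84436 kJ/h = -23.454 kW
Heat removed = 23.454 kW

Q_out = 23.5 kW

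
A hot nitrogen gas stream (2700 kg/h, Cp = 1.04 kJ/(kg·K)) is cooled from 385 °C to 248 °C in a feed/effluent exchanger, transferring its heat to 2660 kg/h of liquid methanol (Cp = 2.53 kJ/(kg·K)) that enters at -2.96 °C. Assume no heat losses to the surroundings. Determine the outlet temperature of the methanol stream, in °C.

Heat released by hot stream: Q = 2700 × 1.04 × (385 − 248) = 384700 kJ/h
Energy balance on cold side (adiabatic exchanger): Q = ṁ_c·Cp_c·(T_c,out − T_c,in)
T_c,out = -2.96 + 384700/(2660 × 2.53) = 54.203 °C

T_c,out = 54.2 °C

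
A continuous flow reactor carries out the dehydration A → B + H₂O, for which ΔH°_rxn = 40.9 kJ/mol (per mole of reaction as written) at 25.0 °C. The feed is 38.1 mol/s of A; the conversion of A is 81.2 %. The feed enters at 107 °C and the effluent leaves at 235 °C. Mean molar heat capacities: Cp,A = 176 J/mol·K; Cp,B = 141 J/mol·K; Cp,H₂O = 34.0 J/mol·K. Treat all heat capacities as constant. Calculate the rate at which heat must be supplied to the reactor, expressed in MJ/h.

Extent of reaction ξ = 0.812 × 38.1 = 30.937 mol/s
Reaction term: ξ·ΔH°_rxn = 30.937 × 40.9 = 1265.3 kJ/s
Sensible, feed 107→25 °C: -549.86 kJ/s
Outlet flows (mol/s): A 7.1628, B 30.937, H₂O 30.937
Sensible, products 25→235 °C: 1401.7 kJ/s
Q = ΔH = 2117.2 kJ/s = 2117.2 kW
Heat supplied = 7621.7 MJ/h

Q_in = 7620 MJ/h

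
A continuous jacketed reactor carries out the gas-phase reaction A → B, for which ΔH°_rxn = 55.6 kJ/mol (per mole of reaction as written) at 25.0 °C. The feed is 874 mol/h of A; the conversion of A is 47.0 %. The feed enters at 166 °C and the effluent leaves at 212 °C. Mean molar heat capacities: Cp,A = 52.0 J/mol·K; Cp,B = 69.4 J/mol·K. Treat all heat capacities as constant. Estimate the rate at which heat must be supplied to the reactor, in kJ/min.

Extent of reaction ξ = 0.470 × 874 = 410.78 mol/h
Reaction term: ξ·ΔH°_rxn = 410.78 × 55.6 = 22839 kJ/h
Sensible, feed 166→25 °C: -6408.2 kJ/h
Outlet flows (mol/h): A 463.22, B 410.78
Sensible, products 25→212 °C: 9835.4 kJ/h
Q = ΔH = 26267 kJ/h = 7.2963 kW
Heat supplied = 437.78 kJ/min

Q_in = 438 kJ/min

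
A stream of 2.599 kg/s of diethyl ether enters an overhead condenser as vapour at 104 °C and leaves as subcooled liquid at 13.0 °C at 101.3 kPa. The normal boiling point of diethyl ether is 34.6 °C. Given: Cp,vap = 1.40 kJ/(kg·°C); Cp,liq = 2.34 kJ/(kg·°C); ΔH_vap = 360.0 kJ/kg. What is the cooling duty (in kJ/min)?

Q_c = 79200 kJ/min

vapour 104→34.6 °C: -97.16 kJ/kg
condensation at 34.6 °C: -360 kJ/kg
liquid 34.6→13.0 °C: -50.544 kJ/kg
Δh = -97.16 + -360 + -50.544 = -507.7 kJ/kg
Q = ṁ·Δh = 2.599 kg/s × -507.7 kJ/kg = -1319.5 kJ/s
|Q| = 1319.5 kW = 79171 kJ/min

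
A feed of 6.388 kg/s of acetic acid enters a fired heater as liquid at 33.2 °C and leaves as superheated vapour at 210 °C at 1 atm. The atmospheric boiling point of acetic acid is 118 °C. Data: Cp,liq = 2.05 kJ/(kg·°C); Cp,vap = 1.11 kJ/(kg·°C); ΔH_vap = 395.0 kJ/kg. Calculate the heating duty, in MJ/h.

liquid 33.2→118 °C: 173.84 kJ/kg
vaporisation at 118 °C: 395 kJ/kg
vapour 118→210 °C: 102.12 kJ/kg
Δh = 173.84 + 395 + 102.12 = 670.96 kJ/kg
Q = ṁ·Δh = 6.388 kg/s × 670.96 kJ/kg = 4286.1 kJ/s
|Q| = 4286.1 kW = 15430 MJ/h

Q = 15400 MJ/h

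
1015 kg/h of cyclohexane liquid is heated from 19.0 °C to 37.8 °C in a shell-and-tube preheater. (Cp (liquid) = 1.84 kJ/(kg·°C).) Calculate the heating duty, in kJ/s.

Q = 9.75 kJ/s

Q = ṁ·Cp·ΔT = 1015 × 1.84 × (37.8 − 19.0) = 35111 kJ/h
Converting: 35111 / 3600 s = 9.753 kW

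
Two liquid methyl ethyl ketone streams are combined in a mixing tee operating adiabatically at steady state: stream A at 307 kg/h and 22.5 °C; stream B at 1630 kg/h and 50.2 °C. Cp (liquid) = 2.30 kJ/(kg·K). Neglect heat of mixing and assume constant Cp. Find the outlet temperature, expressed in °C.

T_out = 45.8 °C

Adiabatic, steady state ⇒ Σ ṁᵢCp,ᵢ(T_out − Tᵢ) = 0
T_out = Σ ṁᵢCp,ᵢTᵢ / Σ ṁᵢCp,ᵢ
      = 204090 / 4455.1 = 45.81 °C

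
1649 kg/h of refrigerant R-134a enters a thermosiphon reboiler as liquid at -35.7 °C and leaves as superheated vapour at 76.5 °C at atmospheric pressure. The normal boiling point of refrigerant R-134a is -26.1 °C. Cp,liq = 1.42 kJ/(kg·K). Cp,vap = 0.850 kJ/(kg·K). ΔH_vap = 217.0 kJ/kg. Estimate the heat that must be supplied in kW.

liquid -35.7→-26.1 °C: 13.632 kJ/kg
vaporisation at -26.1 °C: 217 kJ/kg
vapour -26.1→76.5 °C: 87.21 kJ/kg
Δh = 13.632 + 217 + 87.21 = 317.84 kJ/kg
Q = ṁ·Δh = 1649 kg/h × 317.84 kJ/kg = 524120 kJ/h
|Q| = 145.59 kW

Q = 146 kW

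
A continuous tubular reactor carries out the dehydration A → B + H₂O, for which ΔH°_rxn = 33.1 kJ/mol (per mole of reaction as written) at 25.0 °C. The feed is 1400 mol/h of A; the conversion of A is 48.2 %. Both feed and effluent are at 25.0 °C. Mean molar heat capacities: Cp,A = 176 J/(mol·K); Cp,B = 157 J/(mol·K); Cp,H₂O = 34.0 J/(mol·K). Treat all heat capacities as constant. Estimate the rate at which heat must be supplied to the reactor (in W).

Q_in = 6200 W

Extent of reaction ξ = 0.482 × 1400 = 674.8 mol/h
Reaction term: ξ·ΔH°_rxn = 674.8 × 33.1 = 22336 kJ/h
Q = ΔH = 22336 kJ/h = 6.2044 kW
Heat supplied = 6204.4 W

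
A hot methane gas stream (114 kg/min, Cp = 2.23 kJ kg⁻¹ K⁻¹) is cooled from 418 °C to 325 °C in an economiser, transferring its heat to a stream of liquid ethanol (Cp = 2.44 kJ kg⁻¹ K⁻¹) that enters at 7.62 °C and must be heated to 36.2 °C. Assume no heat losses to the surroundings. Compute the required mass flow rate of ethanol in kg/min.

Heat released by hot stream: Q = 114 × 2.23 × (418 − 325) = 23642 kJ/min
Energy balance on cold side (adiabatic exchanger): Q = ṁ_c·Cp_c·(T_c,out − T_c,in)
ṁ_c = 23642 / [2.44 × (36.2 − 7.62)] = 339.03 kg/min

ṁ_c = 339 kg/min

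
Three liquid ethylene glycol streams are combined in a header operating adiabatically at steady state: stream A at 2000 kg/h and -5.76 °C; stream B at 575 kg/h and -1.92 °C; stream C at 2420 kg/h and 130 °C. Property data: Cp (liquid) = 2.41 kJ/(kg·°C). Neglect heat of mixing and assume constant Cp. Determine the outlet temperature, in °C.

Energy balance with Q = 0: Σ ṁᵢCp,ᵢ(T_out − Tᵢ) = 0
Σ ṁᵢCp,ᵢTᵢ = 2000×2.41×-5.76 + 575×2.41×-1.92 + 2420×2.41×130 = 727760
Σ ṁᵢCp,ᵢ = 2000×2.41 + 575×2.41 + 2420×2.41 = 12038
T_out = 727760 / 12038 = 60.456 °C

T_out = 60.5 °C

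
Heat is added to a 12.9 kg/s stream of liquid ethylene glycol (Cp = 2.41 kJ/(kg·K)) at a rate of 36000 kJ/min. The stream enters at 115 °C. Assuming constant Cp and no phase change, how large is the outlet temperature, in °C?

T_out = 134 °C

Q = 36000 kJ/min = 600 kJ/s
ΔT = Q/(ṁ·Cp) = 600/(12.9×2.41) = 19.299 K
T_out = 115 + 19.299 = 134.3 °C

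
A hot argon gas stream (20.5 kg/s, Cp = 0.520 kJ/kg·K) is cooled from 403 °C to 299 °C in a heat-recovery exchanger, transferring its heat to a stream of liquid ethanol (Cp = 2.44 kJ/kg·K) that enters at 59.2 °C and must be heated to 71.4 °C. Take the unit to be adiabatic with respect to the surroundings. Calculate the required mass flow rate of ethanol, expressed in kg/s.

ṁ_c = 37.2 kg/s

Heat released by hot stream: Q = 20.5 × 0.520 × (403 − 299) = 1108.6 kJ/s
Energy balance on cold side (adiabatic exchanger): Q = ṁ_c·Cp_c·(T_c,out − T_c,in)
ṁ_c = 1108.6 / [2.44 × (71.4 − 59.2)] = 37.243 kg/s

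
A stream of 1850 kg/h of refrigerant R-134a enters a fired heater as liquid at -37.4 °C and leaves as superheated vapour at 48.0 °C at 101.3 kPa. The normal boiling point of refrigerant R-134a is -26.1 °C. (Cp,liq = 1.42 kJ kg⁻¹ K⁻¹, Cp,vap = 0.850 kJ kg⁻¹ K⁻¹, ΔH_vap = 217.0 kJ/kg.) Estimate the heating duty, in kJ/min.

Q = 9130 kJ/min

liquid -37.4→-26.1 °C: 16.046 kJ/kg
vaporisation at -26.1 °C: 217 kJ/kg
vapour -26.1→48.0 °C: 62.985 kJ/kg
Δh = 16.046 + 217 + 62.985 = 296.03 kJ/kg
Q = ṁ·Δh = 1850 kg/h × 296.03 kJ/kg = 547660 kJ/h
|Q| = 152.13 kW = 9127.6 kJ/min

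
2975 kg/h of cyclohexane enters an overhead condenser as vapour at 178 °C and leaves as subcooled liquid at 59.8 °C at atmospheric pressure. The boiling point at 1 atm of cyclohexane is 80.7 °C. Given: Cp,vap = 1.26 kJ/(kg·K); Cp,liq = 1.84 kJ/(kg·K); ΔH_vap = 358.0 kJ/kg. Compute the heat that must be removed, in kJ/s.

vapour 178→80.7 °C: -122.6 kJ/kg
condensation at 80.7 °C: -358 kJ/kg
liquid 80.7→59.8 °C: -38.456 kJ/kg
Δh = -122.6 + -358 + -38.456 = -519.05 kJ/kg
Q = ṁ·Δh = 2975 kg/h × -519.05 kJ/kg = -1.5442e+06 kJ/h
|Q| = 428.94 kW

Q_c = 429 kJ/s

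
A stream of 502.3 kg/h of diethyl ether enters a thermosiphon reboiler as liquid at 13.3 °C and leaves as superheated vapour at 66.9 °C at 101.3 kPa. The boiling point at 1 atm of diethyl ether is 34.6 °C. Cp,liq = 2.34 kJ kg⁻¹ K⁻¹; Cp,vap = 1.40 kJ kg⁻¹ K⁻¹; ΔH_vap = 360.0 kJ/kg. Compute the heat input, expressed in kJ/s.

liquid 13.3→34.6 °C: 49.842 kJ/kg
vaporisation at 34.6 °C: 360 kJ/kg
vapour 34.6→66.9 °C: 45.22 kJ/kg
Δh = 49.842 + 360 + 45.22 = 455.06 kJ/kg
Q = ṁ·Δh = 502.3 kg/h × 455.06 kJ/kg = 228580 kJ/h
|Q| = 63.494 kW

Q = 63.5 kJ/s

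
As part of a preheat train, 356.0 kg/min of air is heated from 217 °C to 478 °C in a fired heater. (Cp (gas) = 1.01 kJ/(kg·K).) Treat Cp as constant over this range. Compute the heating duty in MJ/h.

Q = ṁ·Cp·ΔT = 356.0 × 1.01 × (478 − 217) = 93845 kJ/min
Converting: 93845 / 60 s = 1564.1 kW
Heating duty = 5630.7 MJ/h

Q = 5630 MJ/h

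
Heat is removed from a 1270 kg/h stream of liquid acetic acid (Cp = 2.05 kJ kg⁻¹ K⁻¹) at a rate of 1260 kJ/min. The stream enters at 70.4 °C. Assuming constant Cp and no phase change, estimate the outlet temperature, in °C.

T_out = 41.4 °C

Q = 1260 kJ/min = 75600 kJ/h
ΔT = Q/(ṁ·Cp) = 75600/(1270×2.05) = 29.038 K
T_out = 70.4 − 29.038 = 41.362 °C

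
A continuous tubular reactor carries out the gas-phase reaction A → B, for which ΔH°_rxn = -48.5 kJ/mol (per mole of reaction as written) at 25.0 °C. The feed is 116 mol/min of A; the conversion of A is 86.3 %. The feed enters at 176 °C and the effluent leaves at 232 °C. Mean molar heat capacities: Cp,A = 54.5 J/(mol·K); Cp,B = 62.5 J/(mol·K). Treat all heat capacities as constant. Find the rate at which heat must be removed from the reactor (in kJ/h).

Extent of reaction ξ = 0.863 × 116 = 100.11 mol/min
Reaction term: ξ·ΔH°_rxn = 100.11 × -48.5 = -4855.2 kJ/min
Sensible, feed 176→25 °C: -954.62 kJ/min
Outlet flows (mol/min): A 15.892, B 100.11
Sensible, products 25→232 °C: 1474.4 kJ/min
Q = ΔH = -4335.4 kJ/min = -72.257 kW
Heat removed = 260130 kJ/h

Q_out = 260000 kJ/h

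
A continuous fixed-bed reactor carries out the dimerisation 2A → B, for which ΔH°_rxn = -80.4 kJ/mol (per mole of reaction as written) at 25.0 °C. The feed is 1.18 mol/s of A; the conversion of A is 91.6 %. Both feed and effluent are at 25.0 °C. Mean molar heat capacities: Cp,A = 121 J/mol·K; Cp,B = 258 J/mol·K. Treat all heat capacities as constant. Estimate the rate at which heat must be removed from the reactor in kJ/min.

Extent of reaction ξ = 0.916 × 1.18 / 2 = 0.54044 mol/s
Reaction term: ξ·ΔH°_rxn = 0.54044 × -80.4 = -43.451 kJ/s
Q = ΔH = -43.451 kJ/s = -43.451 kW
Heat removed = 2607.1 kJ/min

Q_out = 2610 kJ/min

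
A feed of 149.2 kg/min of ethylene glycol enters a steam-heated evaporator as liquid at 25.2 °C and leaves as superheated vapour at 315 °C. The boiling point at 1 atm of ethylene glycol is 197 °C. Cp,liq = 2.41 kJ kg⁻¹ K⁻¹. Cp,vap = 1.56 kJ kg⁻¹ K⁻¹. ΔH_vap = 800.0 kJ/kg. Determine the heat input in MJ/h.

Q = 12500 MJ/h

liquid 25.2→197 °C: 414.04 kJ/kg
vaporisation at 197 °C: 800 kJ/kg
vapour 197→315 °C: 184.08 kJ/kg
Δh = 414.04 + 800 + 184.08 = 1398.1 kJ/kg
Q = ṁ·Δh = 149.2 kg/min × 1398.1 kJ/kg = 208600 kJ/min
|Q| = 3476.7 kW = 12516 MJ/h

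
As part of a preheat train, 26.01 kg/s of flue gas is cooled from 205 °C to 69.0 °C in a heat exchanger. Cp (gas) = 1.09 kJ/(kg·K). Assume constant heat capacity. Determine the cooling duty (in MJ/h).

Q_c = 13900 MJ/h

Q = ṁ·Cp·ΔT = 26.01 × 1.09 × (69.0 − 205) = -3855.7 kJ/s
Cooling duty = 13881 MJ/h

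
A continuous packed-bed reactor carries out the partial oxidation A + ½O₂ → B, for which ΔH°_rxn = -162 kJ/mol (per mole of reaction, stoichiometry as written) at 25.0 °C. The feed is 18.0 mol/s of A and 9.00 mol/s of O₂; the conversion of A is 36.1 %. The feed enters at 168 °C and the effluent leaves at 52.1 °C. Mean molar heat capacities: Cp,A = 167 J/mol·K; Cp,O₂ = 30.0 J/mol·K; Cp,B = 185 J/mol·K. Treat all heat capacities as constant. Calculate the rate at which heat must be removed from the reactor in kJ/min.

Extent of reaction ξ = 0.361 × 18.0 = 6.498 mol/s
Reaction term: ξ·ΔH°_rxn = 6.498 × -162 = -1052.7 kJ/s
Sensible, feed 168→25 °C: -468.47 kJ/s
Outlet flows (mol/s): A 11.502, O₂ 5.751, B 6.498
Sensible, products 25→52.1 °C: 89.308 kJ/s
Q = ΔH = -1431.8 kJ/s = -1431.8 kW
Heat removed = 85910 kJ/min

Q_out = 85900 kJ/min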